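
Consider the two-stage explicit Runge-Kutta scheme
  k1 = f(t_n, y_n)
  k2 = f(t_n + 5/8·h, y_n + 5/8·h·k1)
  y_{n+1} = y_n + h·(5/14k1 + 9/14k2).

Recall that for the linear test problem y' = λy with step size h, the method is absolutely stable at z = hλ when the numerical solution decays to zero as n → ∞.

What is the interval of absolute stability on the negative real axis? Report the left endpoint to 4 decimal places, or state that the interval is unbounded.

(-2.4889, 0).

Test eqn y'=λy, z=hλ:
  k1=λy_n ⇒ h·k1=z·y_n;  k2=λ(1+5/8z)y_n ⇒ h·k2=z(1+5/8z)y_n
  y_{n+1}/y_n = 1 + 5/14z + 9/14z(1+5/8z) = 1 + z + 45/112z²
  R(z) = 1 + z + 45/112z².

Need |R(x)|<1, x<0.
x=-1.03: |R|=0.3963
R=1: x+45/112x²=0 ⇒ x=−112/45=-2.4889; min R=1−1/(4·45/112)=0.3778>−1
Confirm numerically:
  x=-2.375: |R|=0.89132 <1
  x=-2.143: |R|=0.70218 <1
  x=-1.399: |R|=0.38738 <1
  x=-2.820: |R|=1.37516 >1
  x=-2.678: |R|=1.20348 >1
  x=-2.521: |R|=1.03253 >1
Interval (-2.4889, 0).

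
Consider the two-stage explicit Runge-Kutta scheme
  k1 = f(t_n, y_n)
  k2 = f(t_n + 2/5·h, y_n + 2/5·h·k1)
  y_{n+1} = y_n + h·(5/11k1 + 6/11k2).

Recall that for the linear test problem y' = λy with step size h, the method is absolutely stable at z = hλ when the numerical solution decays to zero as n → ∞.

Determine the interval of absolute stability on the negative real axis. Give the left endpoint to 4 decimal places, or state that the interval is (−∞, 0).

Set f=λy, z=hλ:
  k1=λy_n ⇒ h·k1=z·y_n;  k2=λ(1+2/5z)y_n ⇒ h·k2=z(1+2/5z)y_n
  y_{n+1}/y_n = 1 + 5/11z + 6/11z(1+2/5z) = 1 + z + 12/55z²
  so R(z) = 1 + z + 12/55z².

Solve |R(x)|<1 on ℝ⁻.
x=-0.53: |R|=0.5313
R=1: x+12/55x²=0 ⇒ x=−55/12=-4.5833; min R=1−1/(4·12/55)=-0.1458>−1
Confirm numerically:
  x=-3.983: |R|=0.47830 <1
  x=-3.360: |R|=0.10319 <1
  x=-2.655: |R|=0.11703 <1
  x=-5.110: |R|=1.58719 >1
  x=-5.009: |R|=1.46520 >1
  x=-4.883: |R|=1.31926 >1
So |R|<1 on (-4.5833, 0).

z∈(-4.5833,0).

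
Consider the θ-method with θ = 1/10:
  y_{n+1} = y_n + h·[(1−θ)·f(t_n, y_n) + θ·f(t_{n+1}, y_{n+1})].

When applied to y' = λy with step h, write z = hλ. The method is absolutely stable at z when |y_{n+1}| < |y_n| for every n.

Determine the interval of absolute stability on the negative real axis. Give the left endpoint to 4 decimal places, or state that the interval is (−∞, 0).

Test eqn y'=λy, z=hλ:
  y_{n+1} = y_n + z·[9/10·y_n + 1/10·y_{n+1}] ⇒ (1 − 1/10z)y_{n+1} = (1 + 9/10z)y_n
  ⇒ R(z) = (1 + 9/10z)/(1 − 1/10z).

Solve |R(x)|<1 on ℝ⁻.
x=-1.7: |R|=0.4530
R=−1: 1+9/10x = −1+1/10x ⇒ -4/5x=2 ⇒ x=2/(-4/5)=-2.5000
Confirm numerically:
  x=-2.185: |R|=0.79319 <1
  x=-1.782: |R|=0.51248 <1
  x=-1.469: |R|=0.28084 <1
  x=-1.141: |R|=0.02415 <1
  x=-2.805: |R|=1.19055 >1
  x=-2.677: |R|=1.11170 >1
So |R|<1 on (-2.5000, 0).

z∈(-2.5000,0).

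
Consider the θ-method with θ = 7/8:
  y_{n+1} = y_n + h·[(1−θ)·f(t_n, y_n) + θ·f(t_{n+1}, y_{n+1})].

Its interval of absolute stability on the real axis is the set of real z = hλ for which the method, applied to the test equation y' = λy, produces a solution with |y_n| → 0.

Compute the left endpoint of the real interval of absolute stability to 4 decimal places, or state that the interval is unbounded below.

unbounded; (−∞, 0).

Test eqn y'=λy, z=hλ:
  y_{n+1} = y_n + z·[1/8·y_n + 7/8·y_{n+1}] ⇒ (1 − 7/8z)y_{n+1} = (1 + 1/8z)y_n
  ⇒ R(z) = (1 + 1/8z)/(1 − 7/8z).

Boundary: |R(x)|=1, x<0.
x=-0.87: |R|=0.5060
x=-2: |R|=0.2727
x=-10: |R|=0.0256
x=-100: |R|=0.1299
θ=7/8≥1/2 ⇒ |1+1/8x|<|1−7/8x| ∀x<0 ⇒ interval (−∞,0).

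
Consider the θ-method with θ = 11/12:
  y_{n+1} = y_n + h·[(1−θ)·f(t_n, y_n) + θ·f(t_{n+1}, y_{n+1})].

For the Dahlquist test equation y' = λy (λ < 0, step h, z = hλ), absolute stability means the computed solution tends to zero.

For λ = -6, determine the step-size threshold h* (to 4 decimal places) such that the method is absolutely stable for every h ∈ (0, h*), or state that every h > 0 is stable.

With y'=λy (z=hλ):
  y_{n+1} = y_n + z·[1/12·y_n + 11/12·y_{n+1}] ⇒ (1 − 11/12z)y_{n+1} = (1 + 1/12z)y_n
  R(z) = (1 + 1/12z)/(1 − 11/12z).

Need |R(x)|<1, x<0.
x=-0.97: |R|=0.4865
x=-2: |R|=0.2941
x=-10: |R|=0.0164
x=-100: |R|=0.0791
θ=11/12≥1/2 ⇒ |1+1/12x|<|1−11/12x| ∀x<0 ⇒ interval (−∞,0).

interval (−∞, 0). Any h>0 works for λ=-6.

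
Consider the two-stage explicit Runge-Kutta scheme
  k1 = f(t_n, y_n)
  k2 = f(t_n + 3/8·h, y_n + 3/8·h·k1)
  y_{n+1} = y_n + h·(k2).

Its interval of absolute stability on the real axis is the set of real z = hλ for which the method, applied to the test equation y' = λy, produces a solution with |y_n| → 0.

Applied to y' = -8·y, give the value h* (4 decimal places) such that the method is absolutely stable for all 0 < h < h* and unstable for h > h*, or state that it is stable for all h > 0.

With y'=λy (z=hλ):
  k1=λy_n ⇒ h·k1=z·y_n;  k2=λ(1+3/8z)y_n ⇒ h·k2=z(1+3/8z)y_n
  y_{n+1}/y_n = 1 + z(1+3/8z) = 1 + z + 3/8z²
  ⇒ R(z) = 1 + z + 3/8z².

Find x<0 with |R(x)|<1.
x=-1.37: |R|=0.3338
R=1: x+3/8x²=0 ⇒ x=−8/3=-2.6667; min R=1−1/(4·3/8)=0.3333>−1
Confirm numerically:
  x=-2.217: |R|=0.62616 <1
  x=-1.853: |R|=0.43460 <1
  x=-1.797: |R|=0.41395 <1
  x=-1.138: |R|=0.34764 <1
  x=-3.246: |R|=1.70519 >1
  x=-2.923: |R|=1.28097 >1
  x=-2.860: |R|=1.20735 >1
Interval (-2.6667, 0).

(-2.6667,0); λ=-8 ⇒ h* = (8/3)/8 = 0.3333.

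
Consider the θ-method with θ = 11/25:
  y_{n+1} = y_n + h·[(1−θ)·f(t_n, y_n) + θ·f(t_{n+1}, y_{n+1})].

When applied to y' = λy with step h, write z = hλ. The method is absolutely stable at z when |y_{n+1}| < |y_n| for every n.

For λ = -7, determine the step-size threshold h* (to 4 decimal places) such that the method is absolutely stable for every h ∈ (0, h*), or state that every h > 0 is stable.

Test eqn y'=λy, z=hλ:
  y_{n+1} = y_n + z·[14/25·y_n + 11/25·y_{n+1}] ⇒ (1 − 11/25z)y_{n+1} = (1 + 14/25z)y_n
  ⇒ R(z) = (1 + 14/25z)/(1 − 11/25z).

Boundary: |R(x)|=1, x<0.
x=-0.36: |R|=0.6892
R=−1: 1+14/25x = −1+11/25x ⇒ -3/25x=2 ⇒ x=2/(-3/25)=-16.6667
Confirm numerically:
  x=-14.974: |R|=0.97323 <1
  x=-8.899: |R|=0.81037 <1
  x=-8.838: |R|=0.80784 <1
  x=-17.063: |R|=1.00559 >1
  x=-17.039: |R|=1.00526 >1
  x=-16.865: |R|=1.00283 >1
Stable set (-16.6667, 0).

(-16.6667,0); λ=-7 ⇒ h* = (50/3)/7 = 2.3810.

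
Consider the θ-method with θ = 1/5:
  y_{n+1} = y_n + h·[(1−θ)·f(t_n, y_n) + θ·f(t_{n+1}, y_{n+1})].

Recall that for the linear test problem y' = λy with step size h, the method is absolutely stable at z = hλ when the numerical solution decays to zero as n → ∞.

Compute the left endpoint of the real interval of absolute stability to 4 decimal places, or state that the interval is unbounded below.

left endpoint -3.3333.

Test eqn y'=λy, z=hλ:
  y_{n+1} = y_n + z·[4/5·y_n + 1/5·y_{n+1}] ⇒ (1 − 1/5z)y_{n+1} = (1 + 4/5z)y_n
  ⇒ R(z) = (1 + 4/5z)/(1 − 1/5z).

Need |R(x)|<1, x<0.
x=-0.96: |R|=0.1946
R=−1: 1+4/5x = −1+1/5x ⇒ -3/5x=2 ⇒ x=2/(-3/5)=-3.3333
Confirm numerically:
  x=-2.897: |R|=0.83424 <1
  x=-2.817: |R|=0.80184 <1
  x=-2.455: |R|=0.64655 <1
  x=-1.609: |R|=0.21728 <1
  x=-3.618: |R|=1.09909 >1
  x=-3.548: |R|=1.07534 >1
  x=-3.402: |R|=1.02452 >1
Interval (-3.3333, 0).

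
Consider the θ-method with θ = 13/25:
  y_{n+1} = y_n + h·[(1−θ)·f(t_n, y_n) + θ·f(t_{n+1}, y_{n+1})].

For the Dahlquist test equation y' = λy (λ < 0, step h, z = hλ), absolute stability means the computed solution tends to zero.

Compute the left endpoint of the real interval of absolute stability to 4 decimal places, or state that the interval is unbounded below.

interval (−∞, 0).

On y'=λy, z=hλ:
  y_{n+1} = y_n + z·[12/25·y_n + 13/25·y_{n+1}] ⇒ (1 − 13/25z)y_{n+1} = (1 + 12/25z)y_n
  R(z) = (1 + 12/25z)/(1 − 13/25z).

Find x<0 with |R(x)|<1.
x=-1.48: |R|=0.1637
x=-2: |R|=0.0196
x=-10: |R|=0.6129
x=-100: |R|=0.8868
θ=13/25≥1/2 ⇒ |1+12/25x|<|1−13/25x| ∀x<0 ⇒ stable on all of ℝ⁻.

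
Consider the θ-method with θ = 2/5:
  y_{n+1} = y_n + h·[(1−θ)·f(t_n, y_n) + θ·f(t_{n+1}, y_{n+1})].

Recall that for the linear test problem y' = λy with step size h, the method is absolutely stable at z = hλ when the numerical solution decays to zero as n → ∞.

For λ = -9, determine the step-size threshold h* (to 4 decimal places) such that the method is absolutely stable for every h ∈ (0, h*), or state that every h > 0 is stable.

Test eqn y'=λy, z=hλ:
  y_{n+1} = y_n + z·[3/5·y_n + 2/5·y_{n+1}] ⇒ (1 − 2/5z)y_{n+1} = (1 + 3/5z)y_n
  R(z) = (1 + 3/5z)/(1 − 2/5z).

Find x<0 with |R(x)|<1.
x=-1.07: |R|=0.2507
R=−1: 1+3/5x = −1+2/5x ⇒ -1/5x=2 ⇒ x=2/(-1/5)=-10.0000
Confirm numerically:
  x=-9.185: |R|=0.96513 <1
  x=-8.129: |R|=0.91199 <1
  x=-7.916: |R|=0.89996 <1
  x=-6.790: |R|=0.82723 <1
  x=-10.447: |R|=1.01726 >1
  x=-10.245: |R|=1.00961 >1
  x=-10.123: |R|=1.00487 >1
So |R|<1 on (-10.0000, 0).

(-10.0000,0); λ=-9 ⇒ h* = (10)/9 = 1.1111.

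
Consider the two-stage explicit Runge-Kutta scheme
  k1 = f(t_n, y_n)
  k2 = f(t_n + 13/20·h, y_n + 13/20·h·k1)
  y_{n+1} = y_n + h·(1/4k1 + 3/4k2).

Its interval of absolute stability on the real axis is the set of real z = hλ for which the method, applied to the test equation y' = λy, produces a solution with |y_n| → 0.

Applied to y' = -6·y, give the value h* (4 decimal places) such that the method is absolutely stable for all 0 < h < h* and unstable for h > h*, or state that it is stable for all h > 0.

(-2.0513,0); λ=-6 ⇒ h* = (80/39)/6 = 0.3419.

Test eqn y'=λy, z=hλ:
  k1=λy_n ⇒ h·k1=z·y_n;  k2=λ(1+13/20z)y_n ⇒ h·k2=z(1+13/20z)y_n
  y_{n+1}/y_n = 1 + 1/4z + 3/4z(1+13/20z) = 1 + z + 39/80z²
  so R(z) = 1 + z + 39/80z².

Need |R(x)|<1, x<0.
x=-1.37: |R|=0.5450
R=1: x+39/80x²=0 ⇒ x=−80/39=-2.0513; min R=1−1/(4·39/80)=0.4872>−1
Confirm numerically:
  x=-1.694: |R|=0.70495 <1
  x=-1.665: |R|=0.68646 <1
  x=-1.466: |R|=0.58171 <1
  x=-1.160: |R|=0.49598 <1
  x=-2.638: |R|=1.75453 >1
  x=-2.623: |R|=1.73106 >1
Stable set (-2.0513, 0).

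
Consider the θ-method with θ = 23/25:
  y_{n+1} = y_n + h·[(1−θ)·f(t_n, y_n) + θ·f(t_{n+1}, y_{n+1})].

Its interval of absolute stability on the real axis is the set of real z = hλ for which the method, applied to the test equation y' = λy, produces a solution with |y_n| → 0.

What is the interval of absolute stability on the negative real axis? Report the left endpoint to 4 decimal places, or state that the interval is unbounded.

On y'=λy, z=hλ:
  y_{n+1} = y_n + z·[2/25·y_n + 23/25·y_{n+1}] ⇒ (1 − 23/25z)y_{n+1} = (1 + 2/25z)y_n
  so R(z) = (1 + 2/25z)/(1 − 23/25z).

Boundary: |R(x)|=1, x<0.
x=-0.69: |R|=0.5779
x=-2: |R|=0.2958
x=-10: |R|=0.0196
x=-100: |R|=0.0753
θ=23/25≥1/2 ⇒ |1+2/25x|<|1−23/25x| ∀x<0 ⇒ stable on all of ℝ⁻.

(−∞, 0) — no finite endpoint.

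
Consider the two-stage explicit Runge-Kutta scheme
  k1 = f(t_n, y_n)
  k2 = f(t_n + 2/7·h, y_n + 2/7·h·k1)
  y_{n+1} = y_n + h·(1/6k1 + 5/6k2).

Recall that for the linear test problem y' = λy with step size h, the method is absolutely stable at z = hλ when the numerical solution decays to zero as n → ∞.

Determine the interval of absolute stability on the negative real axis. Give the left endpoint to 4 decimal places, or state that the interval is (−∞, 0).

(-4.2000, 0).

Test eqn y'=λy, z=hλ:
  k1=λy_n ⇒ h·k1=z·y_n;  k2=λ(1+2/7z)y_n ⇒ h·k2=z(1+2/7z)y_n
  y_{n+1}/y_n = 1 + 1/6z + 5/6z(1+2/7z) = 1 + z + 5/21z²
  R(z) = 1 + z + 5/21z².

Boundary: |R(x)|=1, x<0.
x=-1.02: |R|=0.2277
R=1: x+5/21x²=0 ⇒ x=−21/5=-4.2000; min R=1−1/(4·5/21)=-0.0500>−1
Confirm numerically:
  x=-3.677: |R|=0.54213 <1
  x=-2.763: |R|=0.05466 <1
  x=-1.713: |R|=0.01434 <1
  x=-4.636: |R|=1.48126 >1
  x=-4.362: |R|=1.16825 >1
Stable set (-4.2000, 0).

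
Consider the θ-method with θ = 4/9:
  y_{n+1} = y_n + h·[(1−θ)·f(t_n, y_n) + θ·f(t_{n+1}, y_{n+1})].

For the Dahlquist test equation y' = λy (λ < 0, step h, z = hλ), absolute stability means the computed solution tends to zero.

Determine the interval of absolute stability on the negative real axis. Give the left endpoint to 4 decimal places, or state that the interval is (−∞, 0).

(-18.0000, 0).

Test eqn y'=λy, z=hλ:
  y_{n+1} = y_n + z·[5/9·y_n + 4/9·y_{n+1}] ⇒ (1 − 4/9z)y_{n+1} = (1 + 5/9z)y_n
  so R(z) = (1 + 5/9z)/(1 − 4/9z).

Find x<0 with |R(x)|<1.
x=-0.94: |R|=0.3370
R=−1: 1+5/9x = −1+4/9x ⇒ -1/9x=2 ⇒ x=2/(-1/9)=-18.0000
Confirm numerically:
  x=-12.916: |R|=0.91619 <1
  x=-12.259: |R|=0.90108 <1
  x=-7.240: |R|=0.71654 <1
  x=-18.371: |R|=1.00450 >1
  x=-18.314: |R|=1.00382 >1
  x=-18.239: |R|=1.00292 >1
Stable set (-18.0000, 0).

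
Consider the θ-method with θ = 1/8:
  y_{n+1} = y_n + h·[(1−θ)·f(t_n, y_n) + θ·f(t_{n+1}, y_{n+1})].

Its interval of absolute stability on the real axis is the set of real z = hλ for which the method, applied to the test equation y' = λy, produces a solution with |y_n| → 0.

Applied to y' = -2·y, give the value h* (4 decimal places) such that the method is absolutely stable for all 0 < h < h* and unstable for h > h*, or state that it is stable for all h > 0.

On y'=λy, z=hλ:
  y_{n+1} = y_n + z·[7/8·y_n + 1/8·y_{n+1}] ⇒ (1 − 1/8z)y_{n+1} = (1 + 7/8z)y_n
  ⇒ R(z) = (1 + 7/8z)/(1 − 1/8z).

Find x<0 with |R(x)|<1.
x=-0.48: |R|=0.5472
R=−1: 1+7/8x = −1+1/8x ⇒ -3/4x=2 ⇒ x=2/(-3/4)=-2.6667
Confirm numerically:
  x=-1.740: |R|=0.42916 <1
  x=-1.587: |R|=0.32429 <1
  x=-1.525: |R|=0.28084 <1
  x=-3.070: |R|=1.21861 >1
  x=-2.886: |R|=1.12089 >1
  x=-2.778: |R|=1.06198 >1
Stable set (-2.6667, 0).

(-2.6667,0); λ=-2 ⇒ h* = (8/3)/2 = 1.3333.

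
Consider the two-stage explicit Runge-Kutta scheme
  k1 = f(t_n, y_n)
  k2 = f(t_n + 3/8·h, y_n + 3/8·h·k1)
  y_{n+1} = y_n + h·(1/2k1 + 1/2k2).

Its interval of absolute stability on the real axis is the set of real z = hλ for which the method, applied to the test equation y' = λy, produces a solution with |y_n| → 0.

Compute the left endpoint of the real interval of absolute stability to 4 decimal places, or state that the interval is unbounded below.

With y'=λy (z=hλ):
  k1=λy_n ⇒ h·k1=z·y_n;  k2=λ(1+3/8z)y_n ⇒ h·k2=z(1+3/8z)y_n
  y_{n+1}/y_n = 1 + 1/2z + 1/2z(1+3/8z) = 1 + z + 3/16z²
  ⇒ R(z) = 1 + z + 3/16z².

Solve |R(x)|<1 on ℝ⁻.
x=-1.76: |R|=0.1792
R=1: x+3/16x²=0 ⇒ x=−16/3=-5.3333; min R=1−1/(4·3/16)=-0.3333>−1
Confirm numerically:
  x=-4.999: |R|=0.68663 <1
  x=-4.720: |R|=0.45720 <1
  x=-4.577: |R|=0.35092 <1
  x=-3.225: |R|=0.27488 <1
  x=-5.843: |R|=1.55837 >1
  x=-5.759: |R|=1.45964 >1
  x=-5.382: |R|=1.04911 >1
Interval (-5.3333, 0).

z* = -5.3333.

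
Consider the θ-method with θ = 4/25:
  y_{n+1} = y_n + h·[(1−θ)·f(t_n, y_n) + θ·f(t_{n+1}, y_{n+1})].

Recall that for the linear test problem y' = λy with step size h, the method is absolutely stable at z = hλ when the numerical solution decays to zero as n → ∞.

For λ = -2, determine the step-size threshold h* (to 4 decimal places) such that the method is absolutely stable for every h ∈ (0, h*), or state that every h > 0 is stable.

(-2.9412,0); λ=-2 ⇒ h* = (50/17)/2 = 1.4706.

Test eqn y'=λy, z=hλ:
  y_{n+1} = y_n + z·[21/25·y_n + 4/25·y_{n+1}] ⇒ (1 − 4/25z)y_{n+1} = (1 + 21/25z)y_n
  R(z) = (1 + 21/25z)/(1 − 4/25z).

Solve |R(x)|<1 on ℝ⁻.
x=-0.79: |R|=0.2987
R=−1: 1+21/25x = −1+4/25x ⇒ -17/25x=2 ⇒ x=2/(-17/25)=-2.9412
Confirm numerically:
  x=-2.508: |R|=0.78979 <1
  x=-2.031: |R|=0.53288 <1
  x=-1.341: |R|=0.10410 <1
  x=-3.339: |R|=1.17632 >1
  x=-3.208: |R|=1.11990 >1
Interval (-2.9412, 0).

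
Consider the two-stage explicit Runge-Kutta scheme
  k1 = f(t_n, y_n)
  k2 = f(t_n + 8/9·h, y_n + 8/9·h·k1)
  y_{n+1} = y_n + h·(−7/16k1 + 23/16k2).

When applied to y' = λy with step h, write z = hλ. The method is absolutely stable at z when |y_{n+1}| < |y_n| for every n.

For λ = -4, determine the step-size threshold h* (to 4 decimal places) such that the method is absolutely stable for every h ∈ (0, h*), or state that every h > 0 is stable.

(-0.7826,0); λ=-4 ⇒ h* = (18/23)/4 = 0.1957.

On y'=λy, z=hλ:
  k1=λy_n ⇒ h·k1=z·y_n;  k2=λ(1+8/9z)y_n ⇒ h·k2=z(1+8/9z)y_n
  y_{n+1}/y_n = 1 − 7/16z + 23/16z(1+8/9z) = 1 + z + 23/18z²
  Hence R(z) = 1 + z + 23/18z².

Find x<0 with |R(x)|<1.
x=-1.48: |R|=2.3188
R=1: x+23/18x²=0 ⇒ x=−18/23=-0.7826; min R=1−1/(4·23/18)=0.8043>−1
Confirm numerically:
  x=-0.743: |R|=0.96240 <1
  x=-0.471: |R|=0.81246 <1
  x=-0.450: |R|=0.80875 <1
  x=-1.342: |R|=1.95923 >1
  x=-1.229: |R|=1.70101 >1
So |R|<1 on (-0.7826, 0).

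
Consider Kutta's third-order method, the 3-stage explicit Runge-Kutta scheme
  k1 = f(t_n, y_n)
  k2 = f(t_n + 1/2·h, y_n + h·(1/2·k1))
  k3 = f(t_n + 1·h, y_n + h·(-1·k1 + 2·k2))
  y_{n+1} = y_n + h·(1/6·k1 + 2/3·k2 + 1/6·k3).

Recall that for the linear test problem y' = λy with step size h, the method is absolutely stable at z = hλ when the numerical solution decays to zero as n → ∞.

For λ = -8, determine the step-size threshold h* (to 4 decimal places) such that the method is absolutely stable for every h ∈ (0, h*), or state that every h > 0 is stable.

Test eqn y'=λy, z=hλ:
  order 3, 3-stage ⇒ R(z)=1+z+z^2/2+z^3/6
  (e.g. R(-1.41)=0.11685, |R|=0.11685)

Solve |R(x)|<1 on ℝ⁻.
x=-1.41: |R|=0.1168
|R(-2.16)|=0.5068 |R(-1.91)|=0.2473 |R(-1.72)|=0.0889
Bisect:
  x_lo=-3.1272 |R|=2.3344  x_hi=-0.1534 |R|=0.8577
  mid=-1.64031 |R|=0.03057 →hi
  mid=-2.38374 |R|=0.80012 →hi
  mid=-2.75545 |R|=1.44600 →lo
  mid=-2.56960 |R|=1.09595 →lo
  mid=-2.47667 |R|=0.94166 →hi
  mid=-2.52313 |R|=1.01716 →lo
  mid=-2.49990 |R|=0.97900 →hi
  mid=-2.51152 |R|=0.99798 →hi
  mid=-2.51732 |R|=1.00754 →lo
  mid=-2.51442 |R|=1.00275 →lo
  ...
  [-2.51279,-2.51260] ⇒ x*=-2.5127
So |R|<1 on (-2.5127, 0).

(-2.5127,0); λ=-8 ⇒ h* = 0.3141.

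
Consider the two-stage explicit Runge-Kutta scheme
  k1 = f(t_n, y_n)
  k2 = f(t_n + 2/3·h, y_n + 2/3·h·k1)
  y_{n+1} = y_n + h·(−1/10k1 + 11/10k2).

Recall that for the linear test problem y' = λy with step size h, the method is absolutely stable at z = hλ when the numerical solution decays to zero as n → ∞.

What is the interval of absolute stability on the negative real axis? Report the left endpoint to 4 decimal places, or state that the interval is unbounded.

With y'=λy (z=hλ):
  k1=λy_n ⇒ h·k1=z·y_n;  k2=λ(1+2/3z)y_n ⇒ h·k2=z(1+2/3z)y_n
  y_{n+1}/y_n = 1 − 1/10z + 11/10z(1+2/3z) = 1 + z + 11/15z²
  R(z) = 1 + z + 11/15z².

Find x<0 with |R(x)|<1.
x=-0.67: |R|=0.6592
R=1: x+11/15x²=0 ⇒ x=−15/11=-1.3636; min R=1−1/(4·11/15)=0.6591>−1
Confirm numerically:
  x=-1.229: |R|=0.87866 <1
  x=-1.102: |R|=0.78856 <1
  x=-0.919: |R|=0.70034 <1
  x=-0.792: |R|=0.66799 <1
  x=-1.575: |R|=1.24412 >1
  x=-1.528: |R|=1.18417 >1
  x=-1.521: |R|=1.17552 >1
Interval (-1.3636, 0).

(-1.3636, 0).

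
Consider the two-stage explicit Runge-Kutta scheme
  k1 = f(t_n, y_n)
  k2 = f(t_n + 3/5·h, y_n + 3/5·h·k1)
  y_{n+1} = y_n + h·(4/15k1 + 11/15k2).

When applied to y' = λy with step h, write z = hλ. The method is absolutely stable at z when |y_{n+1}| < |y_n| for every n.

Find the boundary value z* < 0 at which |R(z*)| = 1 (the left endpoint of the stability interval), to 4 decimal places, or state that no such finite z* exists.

With y'=λy (z=hλ):
  k1=λy_n ⇒ h·k1=z·y_n;  k2=λ(1+3/5z)y_n ⇒ h·k2=z(1+3/5z)y_n
  y_{n+1}/y_n = 1 + 4/15z + 11/15z(1+3/5z) = 1 + z + 11/25z²
  so R(z) = 1 + z + 11/25z².

Need |R(x)|<1, x<0.
x=-0.35: |R|=0.7039
R=1: x+11/25x²=0 ⇒ x=−25/11=-2.2727; min R=1−1/(4·11/25)=0.4318>−1
Confirm numerically:
  x=-1.664: |R|=0.55431 <1
  x=-1.193: |R|=0.43323 <1
  x=-1.087: |R|=0.43289 <1
  x=-2.839: |R|=1.70737 >1
  x=-2.766: |R|=1.60033 >1
  x=-2.591: |R|=1.36284 >1
So |R|<1 on (-2.2727, 0).

left endpoint -2.2727.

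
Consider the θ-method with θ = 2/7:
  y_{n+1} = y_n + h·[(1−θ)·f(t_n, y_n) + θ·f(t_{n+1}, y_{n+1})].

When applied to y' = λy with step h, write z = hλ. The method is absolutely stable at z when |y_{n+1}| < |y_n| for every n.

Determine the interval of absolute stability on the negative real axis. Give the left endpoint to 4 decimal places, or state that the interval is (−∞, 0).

With y'=λy (z=hλ):
  y_{n+1} = y_n + z·[5/7·y_n + 2/7·y_{n+1}] ⇒ (1 − 2/7z)y_{n+1} = (1 + 5/7z)y_n
  R(z) = (1 + 5/7z)/(1 − 2/7z).

Boundary: |R(x)|=1, x<0.
x=-1.29: |R|=0.0574
R=−1: 1+5/7x = −1+2/7x ⇒ -3/7x=2 ⇒ x=2/(-3/7)=-4.6667
Confirm numerically:
  x=-4.058: |R|=0.87920 <1
  x=-3.426: |R|=0.73130 <1
  x=-3.391: |R|=0.72232 <1
  x=-2.507: |R|=0.46071 <1
  x=-5.193: |R|=1.09082 >1
  x=-4.771: |R|=1.01892 >1
Interval (-4.6667, 0).

z∈(-4.6667,0).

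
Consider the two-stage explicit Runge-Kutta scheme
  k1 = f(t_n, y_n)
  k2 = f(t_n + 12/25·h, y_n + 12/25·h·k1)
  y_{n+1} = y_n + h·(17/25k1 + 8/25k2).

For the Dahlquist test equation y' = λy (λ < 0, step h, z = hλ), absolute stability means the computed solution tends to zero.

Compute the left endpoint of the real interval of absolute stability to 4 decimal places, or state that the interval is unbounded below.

left endpoint -6.5104.

Set f=λy, z=hλ:
  k1=λy_n ⇒ h·k1=z·y_n;  k2=λ(1+12/25z)y_n ⇒ h·k2=z(1+12/25z)y_n
  y_{n+1}/y_n = 1 + 17/25z + 8/25z(1+12/25z) = 1 + z + 96/625z²
  Hence R(z) = 1 + z + 96/625z².

Need |R(x)|<1, x<0.
x=-1.19: |R|=0.0275
R=1: x+96/625x²=0 ⇒ x=−625/96=-6.5104; min R=1−1/(4·96/625)=-0.6276>−1
Confirm numerically:
  x=-4.933: |R|=0.19522 <1
  x=-4.116: |R|=0.51379 <1
  x=-3.748: |R|=0.59030 <1
  x=-2.899: |R|=0.60811 <1
  x=-6.925: |R|=1.44098 >1
  x=-6.646: |R|=1.13841 >1
  x=-6.605: |R|=1.09596 >1
Interval (-6.5104, 0).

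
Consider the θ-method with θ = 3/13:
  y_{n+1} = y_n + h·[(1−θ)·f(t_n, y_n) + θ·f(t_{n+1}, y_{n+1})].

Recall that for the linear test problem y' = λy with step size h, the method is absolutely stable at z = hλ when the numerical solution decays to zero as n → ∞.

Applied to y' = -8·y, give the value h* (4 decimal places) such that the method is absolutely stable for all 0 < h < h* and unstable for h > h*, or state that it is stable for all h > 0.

With y'=λy (z=hλ):
  y_{n+1} = y_n + z·[10/13·y_n + 3/13·y_{n+1}] ⇒ (1 − 3/13z)y_{n+1} = (1 + 10/13z)y_n
  so R(z) = (1 + 10/13z)/(1 − 3/13z).

Find x<0 with |R(x)|<1.
x=-0.9: |R|=0.2548
R=−1: 1+10/13x = −1+3/13x ⇒ -7/13x=2 ⇒ x=2/(-7/13)=-3.7143
Confirm numerically:
  x=-3.516: |R|=0.94106 <1
  x=-1.996: |R|=0.36655 <1
  x=-1.643: |R|=0.19131 <1
  x=-4.291: |R|=1.15603 >1
  x=-4.274: |R|=1.15173 >1
  x=-4.236: |R|=1.14206 >1
Interval (-3.7143, 0).

(-3.7143,0); λ=-8 ⇒ h* = (26/7)/8 = 0.4643.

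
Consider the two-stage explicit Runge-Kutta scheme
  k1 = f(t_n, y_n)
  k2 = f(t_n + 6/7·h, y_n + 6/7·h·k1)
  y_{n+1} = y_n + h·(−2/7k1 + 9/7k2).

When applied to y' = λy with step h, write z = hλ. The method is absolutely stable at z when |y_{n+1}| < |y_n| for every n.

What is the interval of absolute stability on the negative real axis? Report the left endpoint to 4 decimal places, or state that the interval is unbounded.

z∈(-0.9074,0).

With y'=λy (z=hλ):
  k1=λy_n ⇒ h·k1=z·y_n;  k2=λ(1+6/7z)y_n ⇒ h·k2=z(1+6/7z)y_n
  y_{n+1}/y_n = 1 − 2/7z + 9/7z(1+6/7z) = 1 + z + 54/49z²
  ⇒ R(z) = 1 + z + 54/49z².

Boundary: |R(x)|=1, x<0.
x=-1.63: |R|=2.2980
R=1: x+54/49x²=0 ⇒ x=−49/54=-0.9074; min R=1−1/(4·54/49)=0.7731>−1
Confirm numerically:
  x=-0.866: |R|=0.96048 <1
  x=-0.797: |R|=0.90303 <1
  x=-0.677: |R|=0.82810 <1
  x=-1.213: |R|=1.40851 >1
  x=-1.203: |R|=1.39188 >1
  x=-0.972: |R|=1.06919 >1
Interval (-0.9074, 0).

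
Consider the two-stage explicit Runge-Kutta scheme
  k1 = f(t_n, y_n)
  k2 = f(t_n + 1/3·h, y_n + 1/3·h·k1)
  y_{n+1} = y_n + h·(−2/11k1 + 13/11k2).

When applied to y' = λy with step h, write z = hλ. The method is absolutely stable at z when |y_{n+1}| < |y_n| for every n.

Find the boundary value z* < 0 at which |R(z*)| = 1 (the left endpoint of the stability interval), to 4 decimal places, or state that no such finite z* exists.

z* = -2.5385.

Test eqn y'=λy, z=hλ:
  k1=λy_n ⇒ h·k1=z·y_n;  k2=λ(1+1/3z)y_n ⇒ h·k2=z(1+1/3z)y_n
  y_{n+1}/y_n = 1 − 2/11z + 13/11z(1+1/3z) = 1 + z + 13/33z²
  Hence R(z) = 1 + z + 13/33z².

Find x<0 with |R(x)|<1.
x=-1.16: |R|=0.3701
R=1: x+13/33x²=0 ⇒ x=−33/13=-2.5385; min R=1−1/(4·13/33)=0.3654>−1
Confirm numerically:
  x=-2.420: |R|=0.88707 <1
  x=-1.797: |R|=0.47511 <1
  x=-1.718: |R|=0.44472 <1
  x=-1.297: |R|=0.36569 <1
  x=-2.779: |R|=1.26333 >1
  x=-2.586: |R|=1.04843 >1
So |R|<1 on (-2.5385, 0).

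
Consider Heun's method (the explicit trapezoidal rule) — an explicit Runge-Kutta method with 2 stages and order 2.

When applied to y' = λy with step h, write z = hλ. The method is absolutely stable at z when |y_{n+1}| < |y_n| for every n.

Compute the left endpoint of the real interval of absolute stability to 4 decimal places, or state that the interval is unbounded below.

left endpoint -2.0000.

On y'=λy, z=hλ:
  order 2, 2-stage ⇒ R(z)=1+z+z^2/2
  (e.g. R(-0.48)=0.63520, |R|=0.63520)

Boundary: |R(x)|=1, x<0.
x=-0.48: |R|=0.6352
|R(-2.39)|=1.4661 |R(-1.64)|=0.7048 |R(-0.87)|=0.5085
Bisect:
  x_lo=-2.6589 |R|=1.8759  x_hi=-0.3057 |R|=0.7410
  mid=-1.48230 |R|=0.61631 →hi
  mid=-2.07059 |R|=1.07308 →lo
  mid=-1.77644 |R|=0.80143 →hi
  mid=-1.92352 |R|=0.92644 →hi
  mid=-1.99705 |R|=0.99706 →hi
  mid=-2.03382 |R|=1.03439 →lo
  mid=-2.01544 |R|=1.01556 →lo
  ...
  [-2.00007,-1.99993] ⇒ x*=-2.0000
Stable set (-2.0000, 0).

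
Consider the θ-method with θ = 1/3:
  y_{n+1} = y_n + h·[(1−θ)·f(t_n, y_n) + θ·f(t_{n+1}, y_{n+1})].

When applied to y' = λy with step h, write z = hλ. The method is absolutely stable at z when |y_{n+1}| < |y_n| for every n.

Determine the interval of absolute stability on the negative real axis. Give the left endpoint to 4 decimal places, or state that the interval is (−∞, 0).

z∈(-6.0000,0).

On y'=λy, z=hλ:
  y_{n+1} = y_n + z·[2/3·y_n + 1/3·y_{n+1}] ⇒ (1 − 1/3z)y_{n+1} = (1 + 2/3z)y_n
  Hence R(z) = (1 + 2/3z)/(1 − 1/3z).

Solve |R(x)|<1 on ℝ⁻.
x=-1.38: |R|=0.0548
R=−1: 1+2/3x = −1+1/3x ⇒ -1/3x=2 ⇒ x=2/(-1/3)=-6.0000
Confirm numerically:
  x=-5.662: |R|=0.96098 <1
  x=-5.554: |R|=0.94786 <1
  x=-4.677: |R|=0.82767 <1
  x=-2.679: |R|=0.41521 <1
  x=-6.528: |R|=1.05542 >1
  x=-6.430: |R|=1.04560 >1
So |R|<1 on (-6.0000, 0).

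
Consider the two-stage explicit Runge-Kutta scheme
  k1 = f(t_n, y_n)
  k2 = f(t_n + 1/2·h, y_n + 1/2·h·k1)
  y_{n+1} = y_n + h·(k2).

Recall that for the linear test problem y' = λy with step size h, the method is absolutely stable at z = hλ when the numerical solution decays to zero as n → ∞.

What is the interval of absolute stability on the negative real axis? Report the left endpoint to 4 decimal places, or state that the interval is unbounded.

z∈(-2.0000,0).

On y'=λy, z=hλ:
  k1=λy_n ⇒ h·k1=z·y_n;  k2=λ(1+1/2z)y_n ⇒ h·k2=z(1+1/2z)y_n
  y_{n+1}/y_n = 1 + z(1+1/2z) = 1 + z + 1/2z²
  Hence R(z) = 1 + z + 1/2z².

Find x<0 with |R(x)|<1.
x=-1.61: |R|=0.6861
R=1: x+1/2x²=0 ⇒ x=−2=-2.0000; min R=1−1/(4·1/2)=0.5000>−1
Confirm numerically:
  x=-1.906: |R|=0.91042 <1
  x=-1.064: |R|=0.50205 <1
  x=-0.899: |R|=0.50510 <1
  x=-2.559: |R|=1.71524 >1
  x=-2.352: |R|=1.41395 >1
So |R|<1 on (-2.0000, 0).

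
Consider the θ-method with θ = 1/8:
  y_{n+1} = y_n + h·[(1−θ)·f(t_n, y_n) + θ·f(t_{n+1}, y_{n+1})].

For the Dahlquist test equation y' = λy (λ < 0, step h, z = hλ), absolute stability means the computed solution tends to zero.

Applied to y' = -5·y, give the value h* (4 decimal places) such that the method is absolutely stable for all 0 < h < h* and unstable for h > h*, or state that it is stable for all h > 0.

Set f=λy, z=hλ:
  y_{n+1} = y_n + z·[7/8·y_n + 1/8·y_{n+1}] ⇒ (1 − 1/8z)y_{n+1} = (1 + 7/8z)y_n
  R(z) = (1 + 7/8z)/(1 − 1/8z).

Boundary: |R(x)|=1, x<0.
x=-1.67: |R|=0.3816
R=−1: 1+7/8x = −1+1/8x ⇒ -3/4x=2 ⇒ x=2/(-3/4)=-2.6667
Confirm numerically:
  x=-2.173: |R|=0.70884 <1
  x=-1.777: |R|=0.45402 <1
  x=-1.349: |R|=0.15435 <1
  x=-1.180: |R|=0.02832 <1
  x=-3.258: |R|=1.31515 >1
  x=-3.039: |R|=1.20237 >1
  x=-2.881: |R|=1.11819 >1
Interval (-2.6667, 0).

(-2.6667,0); λ=-5 ⇒ h* = (8/3)/5 = 0.5333.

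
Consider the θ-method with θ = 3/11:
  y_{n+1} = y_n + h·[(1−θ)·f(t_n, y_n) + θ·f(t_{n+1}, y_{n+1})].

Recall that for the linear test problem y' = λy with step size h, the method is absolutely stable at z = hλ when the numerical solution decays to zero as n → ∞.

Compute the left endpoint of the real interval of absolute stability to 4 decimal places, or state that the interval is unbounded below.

left endpoint -4.4000.

On y'=λy, z=hλ:
  y_{n+1} = y_n + z·[8/11·y_n + 3/11·y_{n+1}] ⇒ (1 − 3/11z)y_{n+1} = (1 + 8/11z)y_n
  Hence R(z) = (1 + 8/11z)/(1 − 3/11z).

Boundary: |R(x)|=1, x<0.
x=-0.87: |R|=0.2968
R=−1: 1+8/11x = −1+3/11x ⇒ -5/11x=2 ⇒ x=2/(-5/11)=-4.4000
Confirm numerically:
  x=-4.136: |R|=0.94361 <1
  x=-3.093: |R|=0.67775 <1
  x=-2.586: |R|=0.51647 <1
  x=-1.905: |R|=0.25366 <1
  x=-4.516: |R|=1.02363 >1
  x=-4.439: |R|=1.00802 >1
So |R|<1 on (-4.4000, 0).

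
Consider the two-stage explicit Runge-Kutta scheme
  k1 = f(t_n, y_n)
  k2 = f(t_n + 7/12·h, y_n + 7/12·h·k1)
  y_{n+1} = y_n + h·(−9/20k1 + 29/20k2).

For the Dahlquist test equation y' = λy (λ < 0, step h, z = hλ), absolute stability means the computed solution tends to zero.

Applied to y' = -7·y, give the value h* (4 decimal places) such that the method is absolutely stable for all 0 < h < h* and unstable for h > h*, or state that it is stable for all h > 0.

(-1.1823,0); λ=-7 ⇒ h* = (240/203)/7 = 0.1689.

With y'=λy (z=hλ):
  k1=λy_n ⇒ h·k1=z·y_n;  k2=λ(1+7/12z)y_n ⇒ h·k2=z(1+7/12z)y_n
  y_{n+1}/y_n = 1 − 9/20z + 29/20z(1+7/12z) = 1 + z + 203/240z²
  R(z) = 1 + z + 203/240z².

Solve |R(x)|<1 on ℝ⁻.
x=-0.73: |R|=0.7207
R=1: x+203/240x²=0 ⇒ x=−240/203=-1.1823; min R=1−1/(4·203/240)=0.7044>−1
Confirm numerically:
  x=-1.090: |R|=0.91493 <1
  x=-0.643: |R|=0.70671 <1
  x=-0.555: |R|=0.70554 <1
  x=-1.774: |R|=1.88790 >1
  x=-1.723: |R|=1.78805 >1
  x=-1.447: |R|=1.32401 >1
Stable set (-1.1823, 0).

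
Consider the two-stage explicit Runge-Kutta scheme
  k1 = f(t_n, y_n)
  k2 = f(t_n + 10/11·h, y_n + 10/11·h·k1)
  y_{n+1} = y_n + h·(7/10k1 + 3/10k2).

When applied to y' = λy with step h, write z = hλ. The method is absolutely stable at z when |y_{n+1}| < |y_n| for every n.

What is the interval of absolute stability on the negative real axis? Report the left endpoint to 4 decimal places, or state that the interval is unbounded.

(-3.6667, 0).

With y'=λy (z=hλ):
  k1=λy_n ⇒ h·k1=z·y_n;  k2=λ(1+10/11z)y_n ⇒ h·k2=z(1+10/11z)y_n
  y_{n+1}/y_n = 1 + 7/10z + 3/10z(1+10/11z) = 1 + z + 3/11z²
  R(z) = 1 + z + 3/11z².

Find x<0 with |R(x)|<1.
x=-0.79: |R|=0.3802
R=1: x+3/11x²=0 ⇒ x=−11/3=-3.6667; min R=1−1/(4·3/11)=0.0833>−1
Confirm numerically:
  x=-3.537: |R|=0.87492 <1
  x=-3.486: |R|=0.82824 <1
  x=-2.753: |R|=0.31400 <1
  x=-2.037: |R|=0.09465 <1
  x=-4.239: |R|=1.66167 >1
  x=-4.177: |R|=1.58136 >1
Interval (-3.6667, 0).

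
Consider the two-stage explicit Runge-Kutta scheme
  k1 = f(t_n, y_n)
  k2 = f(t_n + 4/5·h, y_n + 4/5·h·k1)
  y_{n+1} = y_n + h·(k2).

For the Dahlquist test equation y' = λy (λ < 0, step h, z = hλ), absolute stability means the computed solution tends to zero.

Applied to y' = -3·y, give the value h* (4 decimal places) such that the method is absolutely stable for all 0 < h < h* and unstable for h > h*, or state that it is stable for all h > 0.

(-1.2500,0); λ=-3 ⇒ h* = (5/4)/3 = 0.4167.

Set f=λy, z=hλ:
  k1=λy_n ⇒ h·k1=z·y_n;  k2=λ(1+4/5z)y_n ⇒ h·k2=z(1+4/5z)y_n
  y_{n+1}/y_n = 1 + z(1+4/5z) = 1 + z + 4/5z²
  ⇒ R(z) = 1 + z + 4/5z².

Need |R(x)|<1, x<0.
x=-0.98: |R|=0.7883
R=1: x+4/5x²=0 ⇒ x=−5/4=-1.2500; min R=1−1/(4·4/5)=0.6875>−1
Confirm numerically:
  x=-0.978: |R|=0.78719 <1
  x=-0.817: |R|=0.71699 <1
  x=-0.591: |R|=0.68842 <1
  x=-1.798: |R|=1.78824 >1
  x=-1.618: |R|=1.47634 >1
  x=-1.310: |R|=1.06288 >1
Interval (-1.2500, 0).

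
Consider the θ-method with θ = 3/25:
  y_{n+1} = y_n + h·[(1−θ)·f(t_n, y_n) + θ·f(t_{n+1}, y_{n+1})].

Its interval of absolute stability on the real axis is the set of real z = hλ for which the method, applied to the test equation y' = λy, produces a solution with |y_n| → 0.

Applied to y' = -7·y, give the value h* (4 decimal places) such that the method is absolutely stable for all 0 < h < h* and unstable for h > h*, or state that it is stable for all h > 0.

Test eqn y'=λy, z=hλ:
  y_{n+1} = y_n + z·[22/25·y_n + 3/25·y_{n+1}] ⇒ (1 − 3/25z)y_{n+1} = (1 + 22/25z)y_n
  so R(z) = (1 + 22/25z)/(1 − 3/25z).

Need |R(x)|<1, x<0.
x=-0.6: |R|=0.4403
R=−1: 1+22/25x = −1+3/25x ⇒ -19/25x=2 ⇒ x=2/(-19/25)=-2.6316
Confirm numerically:
  x=-2.017: |R|=0.62394 <1
  x=-1.972: |R|=0.59464 <1
  x=-1.489: |R|=0.26328 <1
  x=-3.048: |R|=1.23172 >1
  x=-2.892: |R|=1.14693 >1
  x=-2.654: |R|=1.01292 >1
Stable set (-2.6316, 0).

(-2.6316,0); λ=-7 ⇒ h* = (50/19)/7 = 0.3759.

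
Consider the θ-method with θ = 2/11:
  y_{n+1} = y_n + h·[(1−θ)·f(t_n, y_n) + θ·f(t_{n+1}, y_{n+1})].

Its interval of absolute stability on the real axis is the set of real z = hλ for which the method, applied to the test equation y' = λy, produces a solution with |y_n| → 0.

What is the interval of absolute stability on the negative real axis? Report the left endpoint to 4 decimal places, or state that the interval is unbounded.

Set f=λy, z=hλ:
  y_{n+1} = y_n + z·[9/11·y_n + 2/11·y_{n+1}] ⇒ (1 − 2/11z)y_{n+1} = (1 + 9/11z)y_n
  so R(z) = (1 + 9/11z)/(1 − 2/11z).

Find x<0 with |R(x)|<1.
x=-1.17: |R|=0.0352
R=−1: 1+9/11x = −1+2/11x ⇒ -7/11x=2 ⇒ x=2/(-7/11)=-3.1429
Confirm numerically:
  x=-2.336: |R|=0.63961 <1
  x=-1.922: |R|=0.42428 <1
  x=-1.593: |R|=0.23523 <1
  x=-3.419: |R|=1.10836 >1
  x=-3.354: |R|=1.08347 >1
  x=-3.324: |R|=1.07185 >1
So |R|<1 on (-3.1429, 0).

(-3.1429, 0).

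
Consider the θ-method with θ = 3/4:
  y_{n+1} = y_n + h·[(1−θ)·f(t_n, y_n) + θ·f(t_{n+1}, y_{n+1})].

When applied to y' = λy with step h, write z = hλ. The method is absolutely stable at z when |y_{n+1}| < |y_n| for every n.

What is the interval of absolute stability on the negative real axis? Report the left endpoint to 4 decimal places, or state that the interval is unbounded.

Test eqn y'=λy, z=hλ:
  y_{n+1} = y_n + z·[1/4·y_n + 3/4·y_{n+1}] ⇒ (1 − 3/4z)y_{n+1} = (1 + 1/4z)y_n
  Hence R(z) = (1 + 1/4z)/(1 − 3/4z).

Solve |R(x)|<1 on ℝ⁻.
x=-1.3: |R|=0.3418
x=-2: |R|=0.2000
x=-10: |R|=0.1765
x=-100: |R|=0.3158
θ=3/4≥1/2 ⇒ |1+1/4x|<|1−3/4x| ∀x<0 ⇒ interval (−∞,0).

(−∞, 0) — no finite endpoint.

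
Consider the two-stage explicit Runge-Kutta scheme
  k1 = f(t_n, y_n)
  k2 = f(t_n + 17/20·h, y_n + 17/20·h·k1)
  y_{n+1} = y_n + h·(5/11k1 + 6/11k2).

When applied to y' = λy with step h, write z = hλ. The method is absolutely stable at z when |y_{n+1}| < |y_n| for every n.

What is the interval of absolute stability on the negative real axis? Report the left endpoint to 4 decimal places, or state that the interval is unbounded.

(-2.1569, 0).

Set f=λy, z=hλ:
  k1=λy_n ⇒ h·k1=z·y_n;  k2=λ(1+17/20z)y_n ⇒ h·k2=z(1+17/20z)y_n
  y_{n+1}/y_n = 1 + 5/11z + 6/11z(1+17/20z) = 1 + z + 51/110z²
  Hence R(z) = 1 + z + 51/110z².

Need |R(x)|<1, x<0.
x=-1.1: |R|=0.4610
R=1: x+51/110x²=0 ⇒ x=−110/51=-2.1569; min R=1−1/(4·51/110)=0.4608>−1
Confirm numerically:
  x=-2.065: |R|=0.91205 <1
  x=-1.598: |R|=0.58594 <1
  x=-1.056: |R|=0.46102 <1
  x=-2.505: |R|=1.40433 >1
  x=-2.320: |R|=1.17548 >1
So |R|<1 on (-2.1569, 0).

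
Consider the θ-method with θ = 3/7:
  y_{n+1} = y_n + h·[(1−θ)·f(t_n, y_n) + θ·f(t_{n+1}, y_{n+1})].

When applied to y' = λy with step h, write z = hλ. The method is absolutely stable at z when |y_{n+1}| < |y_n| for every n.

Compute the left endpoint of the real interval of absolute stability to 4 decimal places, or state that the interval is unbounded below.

left endpoint -14.0000.

Set f=λy, z=hλ:
  y_{n+1} = y_n + z·[4/7·y_n + 3/7·y_{n+1}] ⇒ (1 − 3/7z)y_{n+1} = (1 + 4/7z)y_n
  ⇒ R(z) = (1 + 4/7z)/(1 − 3/7z).

Boundary: |R(x)|=1, x<0.
x=-0.69: |R|=0.4675
R=−1: 1+4/7x = −1+3/7x ⇒ -1/7x=2 ⇒ x=2/(-1/7)=-14.0000
Confirm numerically:
  x=-12.599: |R|=0.96873 <1
  x=-9.065: |R|=0.85568 <1
  x=-6.480: |R|=0.71558 <1
  x=-14.406: |R|=1.00808 >1
  x=-14.094: |R|=1.00191 >1
  x=-14.042: |R|=1.00085 >1
So |R|<1 on (-14.0000, 0).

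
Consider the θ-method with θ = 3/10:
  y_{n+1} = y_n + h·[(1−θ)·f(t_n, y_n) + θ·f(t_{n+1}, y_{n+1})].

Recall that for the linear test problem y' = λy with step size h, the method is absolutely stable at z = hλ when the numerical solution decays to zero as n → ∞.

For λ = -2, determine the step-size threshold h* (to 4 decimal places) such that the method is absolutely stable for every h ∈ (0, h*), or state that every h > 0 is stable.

(-5.0000,0); λ=-2 ⇒ h* = (5)/2 = 2.5000.

With y'=λy (z=hλ):
  y_{n+1} = y_n + z·[7/10·y_n + 3/10·y_{n+1}] ⇒ (1 − 3/10z)y_{n+1} = (1 + 7/10z)y_n
  Hence R(z) = (1 + 7/10z)/(1 − 3/10z).

Solve |R(x)|<1 on ℝ⁻.
x=-1.22: |R|=0.1069
R=−1: 1+7/10x = −1+3/10x ⇒ -2/5x=2 ⇒ x=2/(-2/5)=-5.0000
Confirm numerically:
  x=-2.951: |R|=0.56527 <1
  x=-2.922: |R|=0.55707 <1
  x=-2.138: |R|=0.30255 <1
  x=-2.056: |R|=0.27165 <1
  x=-5.578: |R|=1.08648 >1
  x=-5.430: |R|=1.06542 >1
  x=-5.176: |R|=1.02758 >1
So |R|<1 on (-5.0000, 0).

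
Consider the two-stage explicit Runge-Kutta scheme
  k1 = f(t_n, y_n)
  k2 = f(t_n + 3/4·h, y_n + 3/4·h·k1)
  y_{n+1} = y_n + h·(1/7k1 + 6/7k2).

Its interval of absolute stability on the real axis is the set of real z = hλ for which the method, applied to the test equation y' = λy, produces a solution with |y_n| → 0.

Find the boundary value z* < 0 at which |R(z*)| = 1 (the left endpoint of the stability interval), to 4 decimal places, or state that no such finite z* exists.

left endpoint -1.5556.

On y'=λy, z=hλ:
  k1=λy_n ⇒ h·k1=z·y_n;  k2=λ(1+3/4z)y_n ⇒ h·k2=z(1+3/4z)y_n
  y_{n+1}/y_n = 1 + 1/7z + 6/7z(1+3/4z) = 1 + z + 9/14z²
  R(z) = 1 + z + 9/14z².

Boundary: |R(x)|=1, x<0.
x=-0.42: |R|=0.6934
R=1: x+9/14x²=0 ⇒ x=−14/9=-1.5556; min R=1−1/(4·9/14)=0.6111>−1
Confirm numerically:
  x=-1.043: |R|=0.65633 <1
  x=-0.977: |R|=0.63663 <1
  x=-0.717: |R|=0.61349 <1
  x=-2.123: |R|=1.77444 >1
  x=-1.859: |R|=1.36264 >1
So |R|<1 on (-1.5556, 0).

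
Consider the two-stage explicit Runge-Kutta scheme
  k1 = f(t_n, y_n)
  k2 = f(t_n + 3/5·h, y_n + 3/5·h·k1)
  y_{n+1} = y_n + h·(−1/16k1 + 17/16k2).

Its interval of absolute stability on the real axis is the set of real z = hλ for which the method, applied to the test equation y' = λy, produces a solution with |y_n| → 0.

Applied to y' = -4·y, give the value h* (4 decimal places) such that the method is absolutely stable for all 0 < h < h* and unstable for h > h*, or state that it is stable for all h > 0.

Set f=λy, z=hλ:
  k1=λy_n ⇒ h·k1=z·y_n;  k2=λ(1+3/5z)y_n ⇒ h·k2=z(1+3/5z)y_n
  y_{n+1}/y_n = 1 − 1/16z + 17/16z(1+3/5z) = 1 + z + 51/80z²
  R(z) = 1 + z + 51/80z².

Solve |R(x)|<1 on ℝ⁻.
x=-1.5: |R|=0.9344
R=1: x+51/80x²=0 ⇒ x=−80/51=-1.5686; min R=1−1/(4·51/80)=0.6078>−1
Confirm numerically:
  x=-1.518: |R|=0.95101 <1
  x=-1.380: |R|=0.83405 <1
  x=-0.765: |R|=0.60808 <1
  x=-0.656: |R|=0.61834 <1
  x=-1.725: |R|=1.17196 >1
  x=-1.656: |R|=1.09224 >1
  x=-1.653: |R|=1.08891 >1
Stable set (-1.5686, 0).

(-1.5686,0); λ=-4 ⇒ h* = (80/51)/4 = 0.3922.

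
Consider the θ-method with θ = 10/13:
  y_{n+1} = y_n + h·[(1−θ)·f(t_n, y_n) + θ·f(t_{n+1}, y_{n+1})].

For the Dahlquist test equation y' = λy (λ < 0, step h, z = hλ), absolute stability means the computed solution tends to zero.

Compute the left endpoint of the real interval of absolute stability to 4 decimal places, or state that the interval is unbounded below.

On y'=λy, z=hλ:
  y_{n+1} = y_n + z·[3/13·y_n + 10/13·y_{n+1}] ⇒ (1 − 10/13z)y_{n+1} = (1 + 3/13z)y_n
  ⇒ R(z) = (1 + 3/13z)/(1 − 10/13z).

Need |R(x)|<1, x<0.
x=-0.46: |R|=0.6602
x=-2: |R|=0.2121
x=-10: |R|=0.1504
x=-100: |R|=0.2833
θ=10/13≥1/2 ⇒ |1+3/13x|<|1−10/13x| ∀x<0 ⇒ interval (−∞,0).

interval (−∞, 0).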